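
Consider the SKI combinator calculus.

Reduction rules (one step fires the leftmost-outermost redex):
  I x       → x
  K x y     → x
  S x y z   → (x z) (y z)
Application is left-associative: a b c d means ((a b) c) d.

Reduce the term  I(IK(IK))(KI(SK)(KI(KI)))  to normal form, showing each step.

  start: I(IK(IK))(KI(SK)(KI(KI)))
  →1  IK(IK)(KI(SK)(KI(KI)))
  →2  K(IK)(KI(SK)(KI(KI)))
  →3  IK
  →4  K

Answer: normal form = K  (in 4 steps)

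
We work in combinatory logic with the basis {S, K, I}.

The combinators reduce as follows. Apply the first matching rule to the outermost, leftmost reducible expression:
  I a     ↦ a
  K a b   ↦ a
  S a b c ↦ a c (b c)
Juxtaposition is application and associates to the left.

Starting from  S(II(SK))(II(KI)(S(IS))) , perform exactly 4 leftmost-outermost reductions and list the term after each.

  start: S(II(SK))(II(KI)(S(IS)))
  [1] S(I(SK))(II(KI)(S(IS)))
  [2] S(SK)(II(KI)(S(IS)))
  [3] S(SK)(I(KI)(S(IS)))
  [4] S(SK)(KI(S(IS)))

Answer: after 4 steps: S(SK)(KI(S(IS)))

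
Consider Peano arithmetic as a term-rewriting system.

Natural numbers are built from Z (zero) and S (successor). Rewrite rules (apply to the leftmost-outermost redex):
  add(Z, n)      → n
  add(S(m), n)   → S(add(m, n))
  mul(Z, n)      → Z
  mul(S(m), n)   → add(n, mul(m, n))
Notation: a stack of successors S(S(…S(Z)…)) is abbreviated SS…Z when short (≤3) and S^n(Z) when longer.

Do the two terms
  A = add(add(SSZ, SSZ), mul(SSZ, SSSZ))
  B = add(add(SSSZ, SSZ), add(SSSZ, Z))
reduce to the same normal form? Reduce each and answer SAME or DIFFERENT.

Term A:
  start: add(add(SSZ, SSZ), mul(SSZ, SSSZ))
  →1  add(S(add(SZ, SSZ)), mul(SSZ, SSSZ))
  →2  S(add(add(SZ, SSZ), mul(SSZ, SSSZ)))
  →3  S(add(S(add(Z, SSZ)), mul(SSZ, SSSZ)))
  →4  S(S(add(add(Z, SSZ), mul(SSZ, SSSZ))))
  →5  S(S(add(SSZ, mul(SSZ, SSSZ))))
  →6  S(S(S(add(SZ, mul(SSZ, SSSZ)))))
  →7  S(S(S(S(add(Z, mul(SSZ, SSSZ))))))
  →8  S(S(S(S(mul(SSZ, SSSZ)))))
  →9  S(S(S(S(add(SSSZ, mul(SZ, SSSZ))))))
  →10  S(S(S(S(S(add(SSZ, mul(SZ, SSSZ)))))))
  →11  S(S(S(S(S(S(add(SZ, mul(SZ, SSSZ))))))))
  →12  S(S(S(S(S(S(S(add(Z, mul(SZ, SSSZ)))))))))
  →13  S(S(S(S(S(S(S(mul(SZ, SSSZ))))))))
  →14  S(S(S(S(S(S(S(add(SSSZ, mul(Z, SSSZ)))))))))
  →15  S(S(S(S(S(S(S(S(add(SSZ, mul(Z, SSSZ))))))))))
  →16  S(S(S(S(S(S(S(S(S(add(SZ, mul(Z, SSSZ)))))))))))
  →17  S(S(S(S(S(S(S(S(S(S(add(Z, mul(Z, SSSZ))))))))))))
  →18  S(S(S(S(S(S(S(S(S(S(mul(Z, SSSZ)))))))))))
  →19  S^10(Z)

Term B:
  start: add(add(SSSZ, SSZ), add(SSSZ, Z))
  →1  add(S(add(SSZ, SSZ)), add(SSSZ, Z))
  →2  S(add(add(SSZ, SSZ), add(SSSZ, Z)))
  →3  S(add(S(add(SZ, SSZ)), add(SSSZ, Z)))
  →4  S(S(add(add(SZ, SSZ), add(SSSZ, Z))))
  →5  S(S(add(S(add(Z, SSZ)), add(SSSZ, Z))))
  →6  S(S(S(add(add(Z, SSZ), add(SSSZ, Z)))))
  →7  S(S(S(add(SSZ, add(SSSZ, Z)))))
  →8  S(S(S(S(add(SZ, add(SSSZ, Z))))))
  →9  S(S(S(S(S(add(Z, add(SSSZ, Z)))))))
  →10  S(S(S(S(S(add(SSSZ, Z))))))
  →11  S(S(S(S(S(S(add(SSZ, Z)))))))
  →12  S(S(S(S(S(S(S(add(SZ, Z))))))))
  →13  S(S(S(S(S(S(S(S(add(Z, Z)))))))))
  →14  S^8(Z)

Answer: DIFFERENT — A ⇓ S^10(Z), B ⇓ S^8(Z)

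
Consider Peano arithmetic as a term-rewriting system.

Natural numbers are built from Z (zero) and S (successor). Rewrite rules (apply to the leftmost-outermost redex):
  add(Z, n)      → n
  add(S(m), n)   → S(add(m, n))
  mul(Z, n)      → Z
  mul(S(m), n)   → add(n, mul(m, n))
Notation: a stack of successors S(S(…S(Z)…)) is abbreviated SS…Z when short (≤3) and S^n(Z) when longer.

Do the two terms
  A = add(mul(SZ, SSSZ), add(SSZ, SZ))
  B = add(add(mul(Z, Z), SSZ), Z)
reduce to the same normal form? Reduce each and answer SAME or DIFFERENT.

Answer: DIFFERENT — A ⇓ S^6(Z), B ⇓ SSZ

Working:
Term A:
  start: add(mul(SZ, SSSZ), add(SSZ, SZ))
  [1] add(add(SSSZ, mul(Z, SSSZ)), add(SSZ, SZ))
  [2] add(S(add(SSZ, mul(Z, SSSZ))), add(SSZ, SZ))
  [3] S(add(add(SSZ, mul(Z, SSSZ)), add(SSZ, SZ)))
  [4] S(add(S(add(SZ, mul(Z, SSSZ))), add(SSZ, SZ)))
  [5] S(S(add(add(SZ, mul(Z, SSSZ)), add(SSZ, SZ))))
  [6] S(S(add(S(add(Z, mul(Z, SSSZ))), add(SSZ, SZ))))
  [7] S(S(S(add(add(Z, mul(Z, SSSZ)), add(SSZ, SZ)))))
  [8] S(S(S(add(mul(Z, SSSZ), add(SSZ, SZ)))))
  [9] S(S(S(add(Z, add(SSZ, SZ)))))
  [10] S(S(S(add(SSZ, SZ))))
  [11] S(S(S(S(add(SZ, SZ)))))
  [12] S(S(S(S(S(add(Z, SZ))))))
  [13] S^6(Z)

Term B:
  start: add(add(mul(Z, Z), SSZ), Z)
  [1] add(add(Z, SSZ), Z)
  [2] add(SSZ, Z)
  [3] S(add(SZ, Z))
  [4] S(S(add(Z, Z)))
  [5] SSZ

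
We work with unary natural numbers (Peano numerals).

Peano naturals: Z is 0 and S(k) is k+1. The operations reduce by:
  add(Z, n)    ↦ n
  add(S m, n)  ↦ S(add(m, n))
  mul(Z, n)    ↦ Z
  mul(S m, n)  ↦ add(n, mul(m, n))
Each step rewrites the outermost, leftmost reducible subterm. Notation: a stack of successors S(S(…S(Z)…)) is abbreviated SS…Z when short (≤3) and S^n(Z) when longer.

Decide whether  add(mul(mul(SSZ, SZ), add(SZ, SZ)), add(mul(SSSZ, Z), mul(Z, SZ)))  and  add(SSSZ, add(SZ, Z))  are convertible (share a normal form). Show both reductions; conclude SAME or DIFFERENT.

Answer: SAME — A ⇓ S^4(Z), B ⇓ S^4(Z)

Working:
Term A:
  start: add(mul(mul(SSZ, SZ), add(SZ, SZ)), add(mul(SSSZ, Z), mul(Z, SZ)))
  [1] add(mul(add(SZ, mul(SZ, SZ)), add(SZ, SZ)), add(mul(SSSZ, Z), mul(Z, SZ)))
  [2] add(mul(S(add(Z, mul(SZ, SZ))), add(SZ, SZ)), add(mul(SSSZ, Z), mul(Z, SZ)))
  [3] add(add(add(SZ, SZ), mul(add(Z, mul(SZ, SZ)), add(SZ, SZ))), add(mul(SSSZ, Z), mul(Z, SZ)))
  [4] add(add(S(add(Z, SZ)), mul(add(Z, mul(SZ, SZ)), add(SZ, SZ))), add(mul(SSSZ, Z), mul(Z, SZ)))
  [5] add(S(add(add(Z, SZ), mul(add(Z, mul(SZ, SZ)), add(SZ, SZ)))), add(mul(SSSZ, Z), mul(Z, SZ)))
  [6] S(add(add(add(Z, SZ), mul(add(Z, mul(SZ, SZ)), add(SZ, SZ))), add(mul(SSSZ, Z), mul(Z, SZ))))
  [7] S(add(add(SZ, mul(add(Z, mul(SZ, SZ)), add(SZ, SZ))), add(mul(SSSZ, Z), mul(Z, SZ))))
  [8] S(add(S(add(Z, mul(add(Z, mul(SZ, SZ)), add(SZ, SZ)))), add(mul(SSSZ, Z), mul(Z, SZ))))
  [9] S(S(add(add(Z, mul(add(Z, mul(SZ, SZ)), add(SZ, SZ))), add(mul(SSSZ, Z), mul(Z, SZ)))))
  [10] S(S(add(mul(add(Z, mul(SZ, SZ)), add(SZ, SZ)), add(mul(SSSZ, Z), mul(Z, SZ)))))
  [11] S(S(add(mul(mul(SZ, SZ), add(SZ, SZ)), add(mul(SSSZ, Z), mul(Z, SZ)))))
  [12] S(S(add(mul(add(SZ, mul(Z, SZ)), add(SZ, SZ)), add(mul(SSSZ, Z), mul(Z, SZ)))))
  [13] S(S(add(mul(S(add(Z, mul(Z, SZ))), add(SZ, SZ)), add(mul(SSSZ, Z), mul(Z, SZ)))))
  [14] S(S(add(add(add(SZ, SZ), mul(add(Z, mul(Z, SZ)), add(SZ, SZ))), add(mul(SSSZ, Z), mul(Z, SZ)))))
  [15] S(S(add(add(S(add(Z, SZ)), mul(add(Z, mul(Z, SZ)), add(SZ, SZ))), add(mul(SSSZ, Z), mul(Z, SZ)))))
  [16] S(S(add(S(add(add(Z, SZ), mul(add(Z, mul(Z, SZ)), add(SZ, SZ)))), add(mul(SSSZ, Z), mul(Z, SZ)))))
  [17] S(S(S(add(add(add(Z, SZ), mul(add(Z, mul(Z, SZ)), add(SZ, SZ))), add(mul(SSSZ, Z), mul(Z, SZ))))))
  [18] S(S(S(add(add(SZ, mul(add(Z, mul(Z, SZ)), add(SZ, SZ))), add(mul(SSSZ, Z), mul(Z, SZ))))))
  [19] S(S(S(add(S(add(Z, mul(add(Z, mul(Z, SZ)), add(SZ, SZ)))), add(mul(SSSZ, Z), mul(Z, SZ))))))
  [20] S(S(S(S(add(add(Z, mul(add(Z, mul(Z, SZ)), add(SZ, SZ))), add(mul(SSSZ, Z), mul(Z, SZ)))))))
  [21] S(S(S(S(add(mul(add(Z, mul(Z, SZ)), add(SZ, SZ)), add(mul(SSSZ, Z), mul(Z, SZ)))))))
  [22] S(S(S(S(add(mul(mul(Z, SZ), add(SZ, SZ)), add(mul(SSSZ, Z), mul(Z, SZ)))))))
  [23] S(S(S(S(add(mul(Z, add(SZ, SZ)), add(mul(SSSZ, Z), mul(Z, SZ)))))))
  [24] S(S(S(S(add(Z, add(mul(SSSZ, Z), mul(Z, SZ)))))))
  [25] S(S(S(S(add(mul(SSSZ, Z), mul(Z, SZ))))))
  [26] S(S(S(S(add(add(Z, mul(SSZ, Z)), mul(Z, SZ))))))
  [27] S(S(S(S(add(mul(SSZ, Z), mul(Z, SZ))))))
  [28] S(S(S(S(add(add(Z, mul(SZ, Z)), mul(Z, SZ))))))
  [29] S(S(S(S(add(mul(SZ, Z), mul(Z, SZ))))))
  [30] S(S(S(S(add(add(Z, mul(Z, Z)), mul(Z, SZ))))))
  [31] S(S(S(S(add(mul(Z, Z), mul(Z, SZ))))))
  [32] S(S(S(S(add(Z, mul(Z, SZ))))))
  [33] S(S(S(S(mul(Z, SZ)))))
  [34] S^4(Z)

Term B:
  start: add(SSSZ, add(SZ, Z))
  [1] S(add(SSZ, add(SZ, Z)))
  [2] S(S(add(SZ, add(SZ, Z))))
  [3] S(S(S(add(Z, add(SZ, Z)))))
  [4] S(S(S(add(SZ, Z))))
  [5] S(S(S(S(add(Z, Z)))))
  [6] S^4(Z)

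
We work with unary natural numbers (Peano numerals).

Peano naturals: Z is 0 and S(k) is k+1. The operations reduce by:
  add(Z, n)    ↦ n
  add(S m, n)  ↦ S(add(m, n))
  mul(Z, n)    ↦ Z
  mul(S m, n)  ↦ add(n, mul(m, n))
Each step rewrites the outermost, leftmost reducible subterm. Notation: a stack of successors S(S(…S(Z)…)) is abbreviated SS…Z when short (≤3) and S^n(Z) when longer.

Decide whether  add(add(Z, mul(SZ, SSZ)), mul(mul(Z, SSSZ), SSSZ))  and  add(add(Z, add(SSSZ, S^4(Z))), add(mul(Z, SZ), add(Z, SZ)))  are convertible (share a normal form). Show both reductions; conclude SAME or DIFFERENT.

Term A:
  start: add(add(Z, mul(SZ, SSZ)), mul(mul(Z, SSSZ), SSSZ))
  →1  add(mul(SZ, SSZ), mul(mul(Z, SSSZ), SSSZ))
  →2  add(add(SSZ, mul(Z, SSZ)), mul(mul(Z, SSSZ), SSSZ))
  →3  add(S(add(SZ, mul(Z, SSZ))), mul(mul(Z, SSSZ), SSSZ))
  →4  S(add(add(SZ, mul(Z, SSZ)), mul(mul(Z, SSSZ), SSSZ)))
  →5  S(add(S(add(Z, mul(Z, SSZ))), mul(mul(Z, SSSZ), SSSZ)))
  →6  S(S(add(add(Z, mul(Z, SSZ)), mul(mul(Z, SSSZ), SSSZ))))
  →7  S(S(add(mul(Z, SSZ), mul(mul(Z, SSSZ), SSSZ))))
  →8  S(S(add(Z, mul(mul(Z, SSSZ), SSSZ))))
  →9  S(S(mul(mul(Z, SSSZ), SSSZ)))
  →10  S(S(mul(Z, SSSZ)))
  →11  SSZ

Term B:
  start: add(add(Z, add(SSSZ, S^4(Z))), add(mul(Z, SZ), add(Z, SZ)))
  →1  add(add(SSSZ, S^4(Z)), add(mul(Z, SZ), add(Z, SZ)))
  →2  add(S(add(SSZ, S^4(Z))), add(mul(Z, SZ), add(Z, SZ)))
  →3  S(add(add(SSZ, S^4(Z)), add(mul(Z, SZ), add(Z, SZ))))
  →4  S(add(S(add(SZ, S^4(Z))), add(mul(Z, SZ), add(Z, SZ))))
  →5  S(S(add(add(SZ, S^4(Z)), add(mul(Z, SZ), add(Z, SZ)))))
  →6  S(S(add(S(add(Z, S^4(Z))), add(mul(Z, SZ), add(Z, SZ)))))
  →7  S(S(S(add(add(Z, S^4(Z)), add(mul(Z, SZ), add(Z, SZ))))))
  →8  S(S(S(add(S^4(Z), add(mul(Z, SZ), add(Z, SZ))))))
  →9  S(S(S(S(add(SSSZ, add(mul(Z, SZ), add(Z, SZ)))))))
  →10  S(S(S(S(S(add(SSZ, add(mul(Z, SZ), add(Z, SZ))))))))
  →11  S(S(S(S(S(S(add(SZ, add(mul(Z, SZ), add(Z, SZ)))))))))
  →12  S(S(S(S(S(S(S(add(Z, add(mul(Z, SZ), add(Z, SZ))))))))))
  →13  S(S(S(S(S(S(S(add(mul(Z, SZ), add(Z, SZ)))))))))
  →14  S(S(S(S(S(S(S(add(Z, add(Z, SZ)))))))))
  →15  S(S(S(S(S(S(S(add(Z, SZ))))))))
  →16  S^8(Z)

Answer: DIFFERENT — A ⇓ SSZ, B ⇓ S^8(Z)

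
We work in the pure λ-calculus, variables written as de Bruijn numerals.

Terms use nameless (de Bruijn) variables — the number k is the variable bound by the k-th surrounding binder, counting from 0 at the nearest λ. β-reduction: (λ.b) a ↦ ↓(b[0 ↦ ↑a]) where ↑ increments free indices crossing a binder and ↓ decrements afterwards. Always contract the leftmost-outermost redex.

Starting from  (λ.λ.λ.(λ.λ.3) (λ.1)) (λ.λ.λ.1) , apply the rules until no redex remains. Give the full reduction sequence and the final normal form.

Answer: normal form = λ.λ.λ.2  (in 2 steps)

Working:
  start: (λ.λ.λ.(λ.λ.3) (λ.1)) (λ.λ.λ.1)
  [1] λ.λ.(λ.λ.3) (λ.1)
  [2] λ.λ.λ.2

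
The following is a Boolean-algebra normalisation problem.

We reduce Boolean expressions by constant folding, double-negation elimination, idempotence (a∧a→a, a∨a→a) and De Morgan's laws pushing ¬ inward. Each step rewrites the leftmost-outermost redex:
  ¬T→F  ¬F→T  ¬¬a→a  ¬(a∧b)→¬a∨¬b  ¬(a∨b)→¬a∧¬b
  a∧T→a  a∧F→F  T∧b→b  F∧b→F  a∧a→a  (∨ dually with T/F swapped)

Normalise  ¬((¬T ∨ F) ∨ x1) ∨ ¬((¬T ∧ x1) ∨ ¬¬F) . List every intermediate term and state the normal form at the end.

Answer: normal form = T  (in 14 steps)

Working:
  start: ¬((¬T ∨ F) ∨ x1) ∨ ¬((¬T ∧ x1) ∨ ¬¬F)
  step 1: (¬(¬T ∨ F) ∧ ¬x1) ∨ ¬((¬T ∧ x1) ∨ ¬¬F)
  step 2: ((¬¬T ∧ ¬F) ∧ ¬x1) ∨ ¬((¬T ∧ x1) ∨ ¬¬F)
  step 3: ((T ∧ ¬F) ∧ ¬x1) ∨ ¬((¬T ∧ x1) ∨ ¬¬F)
  step 4: (¬F ∧ ¬x1) ∨ ¬((¬T ∧ x1) ∨ ¬¬F)
  step 5: (T ∧ ¬x1) ∨ ¬((¬T ∧ x1) ∨ ¬¬F)
  step 6: ¬x1 ∨ ¬((¬T ∧ x1) ∨ ¬¬F)
  step 7: ¬x1 ∨ (¬(¬T ∧ x1) ∧ ¬¬¬F)
  step 8: ¬x1 ∨ ((¬¬T ∨ ¬x1) ∧ ¬¬¬F)
  step 9: ¬x1 ∨ ((T ∨ ¬x1) ∧ ¬¬¬F)
  step 10: ¬x1 ∨ (T ∧ ¬¬¬F)
  step 11: ¬x1 ∨ ¬¬¬F
  step 12: ¬x1 ∨ ¬F
  step 13: ¬x1 ∨ T
  step 14: T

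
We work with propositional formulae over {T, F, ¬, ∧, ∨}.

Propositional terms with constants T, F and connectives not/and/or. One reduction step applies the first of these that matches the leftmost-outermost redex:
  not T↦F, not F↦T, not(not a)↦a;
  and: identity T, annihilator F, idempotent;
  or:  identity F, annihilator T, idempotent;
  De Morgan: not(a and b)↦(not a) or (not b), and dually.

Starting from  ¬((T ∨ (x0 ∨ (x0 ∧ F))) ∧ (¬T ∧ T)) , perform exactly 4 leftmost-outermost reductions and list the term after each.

Answer: after 4 steps: F ∨ ¬(¬T ∧ T)

Working:
  start: ¬((T ∨ (x0 ∨ (x0 ∧ F))) ∧ (¬T ∧ T))
  →1  ¬(T ∨ (x0 ∨ (x0 ∧ F))) ∨ ¬(¬T ∧ T)
  →2  (¬T ∧ ¬(x0 ∨ (x0 ∧ F))) ∨ ¬(¬T ∧ T)
  →3  (F ∧ ¬(x0 ∨ (x0 ∧ F))) ∨ ¬(¬T ∧ T)
  →4  F ∨ ¬(¬T ∧ T)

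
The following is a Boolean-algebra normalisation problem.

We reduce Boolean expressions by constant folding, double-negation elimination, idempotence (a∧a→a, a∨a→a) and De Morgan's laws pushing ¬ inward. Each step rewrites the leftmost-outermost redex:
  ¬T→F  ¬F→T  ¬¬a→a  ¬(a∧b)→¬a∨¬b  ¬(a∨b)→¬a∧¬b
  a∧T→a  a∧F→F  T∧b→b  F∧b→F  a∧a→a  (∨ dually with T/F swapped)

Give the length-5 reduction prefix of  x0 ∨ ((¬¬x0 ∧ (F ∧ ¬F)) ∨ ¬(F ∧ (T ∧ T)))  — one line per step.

Answer: after 5 steps: x0 ∨ (¬F ∨ ¬(T ∧ T))

Working:
  start: x0 ∨ ((¬¬x0 ∧ (F ∧ ¬F)) ∨ ¬(F ∧ (T ∧ T)))
  step 1: x0 ∨ ((x0 ∧ (F ∧ ¬F)) ∨ ¬(F ∧ (T ∧ T)))
  step 2: x0 ∨ ((x0 ∧ F) ∨ ¬(F ∧ (T ∧ T)))
  step 3: x0 ∨ (F ∨ ¬(F ∧ (T ∧ T)))
  step 4: x0 ∨ ¬(F ∧ (T ∧ T))
  step 5: x0 ∨ (¬F ∨ ¬(T ∧ T))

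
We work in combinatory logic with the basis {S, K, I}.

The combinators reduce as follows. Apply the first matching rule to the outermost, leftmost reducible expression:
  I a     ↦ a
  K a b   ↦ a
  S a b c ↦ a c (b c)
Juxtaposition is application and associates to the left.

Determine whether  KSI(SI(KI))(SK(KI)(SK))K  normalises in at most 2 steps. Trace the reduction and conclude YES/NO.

Answer: NO — after 2 steps the term is SI(KI)K(SK(KI)(SK)K), not yet normal

Derivation:
  start: KSI(SI(KI))(SK(KI)(SK))K
  step 1: S(SI(KI))(SK(KI)(SK))K
  step 2: SI(KI)K(SK(KI)(SK)K)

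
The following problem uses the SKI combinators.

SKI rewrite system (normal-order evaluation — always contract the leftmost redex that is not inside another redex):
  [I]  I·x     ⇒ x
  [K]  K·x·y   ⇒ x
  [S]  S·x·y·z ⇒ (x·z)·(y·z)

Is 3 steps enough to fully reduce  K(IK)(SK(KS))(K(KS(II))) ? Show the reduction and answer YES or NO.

  start: K(IK)(SK(KS))(K(KS(II)))
  [1] IK(K(KS(II)))
  [2] K(K(KS(II)))
  [3] K(KS)

Answer: YES — reaches normal form K(KS) in 3 ≤ 3 steps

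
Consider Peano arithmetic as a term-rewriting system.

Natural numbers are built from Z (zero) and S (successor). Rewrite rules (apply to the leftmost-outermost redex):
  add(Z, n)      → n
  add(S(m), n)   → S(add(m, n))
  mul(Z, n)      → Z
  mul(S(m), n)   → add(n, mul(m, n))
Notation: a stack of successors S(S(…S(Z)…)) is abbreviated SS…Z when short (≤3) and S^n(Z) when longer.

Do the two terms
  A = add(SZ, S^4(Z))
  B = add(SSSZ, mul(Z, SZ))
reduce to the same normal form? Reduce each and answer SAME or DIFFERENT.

Term A:
  start: add(SZ, S^4(Z))
  [1] S(add(Z, S^4(Z)))
  [2] S^5(Z)

Term B:
  start: add(SSSZ, mul(Z, SZ))
  [1] S(add(SSZ, mul(Z, SZ)))
  [2] S(S(add(SZ, mul(Z, SZ))))
  [3] S(S(S(add(Z, mul(Z, SZ)))))
  [4] S(S(S(mul(Z, SZ))))
  [5] SSSZ

Answer: DIFFERENT — A ⇓ S^5(Z), B ⇓ SSSZ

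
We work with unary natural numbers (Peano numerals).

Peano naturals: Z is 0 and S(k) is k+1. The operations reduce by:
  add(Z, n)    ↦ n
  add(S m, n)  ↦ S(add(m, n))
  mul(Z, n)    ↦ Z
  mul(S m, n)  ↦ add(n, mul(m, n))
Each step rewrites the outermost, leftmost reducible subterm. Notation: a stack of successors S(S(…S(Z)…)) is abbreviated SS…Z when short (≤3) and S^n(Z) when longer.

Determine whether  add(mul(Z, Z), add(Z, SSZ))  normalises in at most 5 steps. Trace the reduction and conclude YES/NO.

Answer: YES — reaches normal form SSZ in 3 ≤ 5 steps

Reduction:
  start: add(mul(Z, Z), add(Z, SSZ))
  [1] add(Z, add(Z, SSZ))
  [2] add(Z, SSZ)
  [3] SSZ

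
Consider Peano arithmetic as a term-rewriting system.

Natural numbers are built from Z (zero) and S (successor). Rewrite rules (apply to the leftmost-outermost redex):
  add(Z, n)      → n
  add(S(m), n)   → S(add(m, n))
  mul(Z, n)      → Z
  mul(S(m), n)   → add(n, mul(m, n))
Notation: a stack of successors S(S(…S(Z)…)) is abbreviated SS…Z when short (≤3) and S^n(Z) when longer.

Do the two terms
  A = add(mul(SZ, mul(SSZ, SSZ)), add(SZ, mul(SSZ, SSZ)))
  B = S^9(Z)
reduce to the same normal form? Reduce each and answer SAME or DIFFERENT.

Answer: SAME — A ⇓ S^9(Z), B ⇓ S^9(Z)

Working:
Term A:
  start: add(mul(SZ, mul(SSZ, SSZ)), add(SZ, mul(SSZ, SSZ)))
  step 1: add(add(mul(SSZ, SSZ), mul(Z, mul(SSZ, SSZ))), add(SZ, mul(SSZ, SSZ)))
  step 2: add(add(add(SSZ, mul(SZ, SSZ)), mul(Z, mul(SSZ, SSZ))), add(SZ, mul(SSZ, SSZ)))
  step 3: add(add(S(add(SZ, mul(SZ, SSZ))), mul(Z, mul(SSZ, SSZ))), add(SZ, mul(SSZ, SSZ)))
  step 4: add(S(add(add(SZ, mul(SZ, SSZ)), mul(Z, mul(SSZ, SSZ)))), add(SZ, mul(SSZ, SSZ)))
  step 5: S(add(add(add(SZ, mul(SZ, SSZ)), mul(Z, mul(SSZ, SSZ))), add(SZ, mul(SSZ, SSZ))))
  step 6: S(add(add(S(add(Z, mul(SZ, SSZ))), mul(Z, mul(SSZ, SSZ))), add(SZ, mul(SSZ, SSZ))))
  step 7: S(add(S(add(add(Z, mul(SZ, SSZ)), mul(Z, mul(SSZ, SSZ)))), add(SZ, mul(SSZ, SSZ))))
  step 8: S(S(add(add(add(Z, mul(SZ, SSZ)), mul(Z, mul(SSZ, SSZ))), add(SZ, mul(SSZ, SSZ)))))
  step 9: S(S(add(add(mul(SZ, SSZ), mul(Z, mul(SSZ, SSZ))), add(SZ, mul(SSZ, SSZ)))))
  step 10: S(S(add(add(add(SSZ, mul(Z, SSZ)), mul(Z, mul(SSZ, SSZ))), add(SZ, mul(SSZ, SSZ)))))
  step 11: S(S(add(add(S(add(SZ, mul(Z, SSZ))), mul(Z, mul(SSZ, SSZ))), add(SZ, mul(SSZ, SSZ)))))
  step 12: S(S(add(S(add(add(SZ, mul(Z, SSZ)), mul(Z, mul(SSZ, SSZ)))), add(SZ, mul(SSZ, SSZ)))))
  step 13: S(S(S(add(add(add(SZ, mul(Z, SSZ)), mul(Z, mul(SSZ, SSZ))), add(SZ, mul(SSZ, SSZ))))))
  step 14: S(S(S(add(add(S(add(Z, mul(Z, SSZ))), mul(Z, mul(SSZ, SSZ))), add(SZ, mul(SSZ, SSZ))))))
  step 15: S(S(S(add(S(add(add(Z, mul(Z, SSZ)), mul(Z, mul(SSZ, SSZ)))), add(SZ, mul(SSZ, SSZ))))))
  step 16: S(S(S(S(add(add(add(Z, mul(Z, SSZ)), mul(Z, mul(SSZ, SSZ))), add(SZ, mul(SSZ, SSZ)))))))
  step 17: S(S(S(S(add(add(mul(Z, SSZ), mul(Z, mul(SSZ, SSZ))), add(SZ, mul(SSZ, SSZ)))))))
  step 18: S(S(S(S(add(add(Z, mul(Z, mul(SSZ, SSZ))), add(SZ, mul(SSZ, SSZ)))))))
  step 19: S(S(S(S(add(mul(Z, mul(SSZ, SSZ)), add(SZ, mul(SSZ, SSZ)))))))
  step 20: S(S(S(S(add(Z, add(SZ, mul(SSZ, SSZ)))))))
  step 21: S(S(S(S(add(SZ, mul(SSZ, SSZ))))))
  step 22: S(S(S(S(S(add(Z, mul(SSZ, SSZ)))))))
  step 23: S(S(S(S(S(mul(SSZ, SSZ))))))
  step 24: S(S(S(S(S(add(SSZ, mul(SZ, SSZ)))))))
  step 25: S(S(S(S(S(S(add(SZ, mul(SZ, SSZ))))))))
  step 26: S(S(S(S(S(S(S(add(Z, mul(SZ, SSZ)))))))))
  step 27: S(S(S(S(S(S(S(mul(SZ, SSZ))))))))
  step 28: S(S(S(S(S(S(S(add(SSZ, mul(Z, SSZ)))))))))
  step 29: S(S(S(S(S(S(S(S(add(SZ, mul(Z, SSZ))))))))))
  step 30: S(S(S(S(S(S(S(S(S(add(Z, mul(Z, SSZ)))))))))))
  step 31: S(S(S(S(S(S(S(S(S(mul(Z, SSZ))))))))))
  step 32: S^9(Z)

Term B:
  start: S^9(Z)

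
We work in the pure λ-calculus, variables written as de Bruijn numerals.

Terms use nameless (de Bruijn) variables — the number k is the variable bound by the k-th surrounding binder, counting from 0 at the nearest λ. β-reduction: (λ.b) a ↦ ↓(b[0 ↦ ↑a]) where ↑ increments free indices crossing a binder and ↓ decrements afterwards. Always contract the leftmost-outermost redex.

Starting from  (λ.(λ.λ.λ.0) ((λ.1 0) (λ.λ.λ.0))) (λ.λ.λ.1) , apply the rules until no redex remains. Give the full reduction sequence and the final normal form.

  start: (λ.(λ.λ.λ.0) ((λ.1 0) (λ.λ.λ.0))) (λ.λ.λ.1)
  step 1: (λ.λ.λ.0) ((λ.(λ.λ.λ.1) 0) (λ.λ.λ.0))
  step 2: λ.λ.0

Answer: normal form = λ.λ.0  (in 2 steps)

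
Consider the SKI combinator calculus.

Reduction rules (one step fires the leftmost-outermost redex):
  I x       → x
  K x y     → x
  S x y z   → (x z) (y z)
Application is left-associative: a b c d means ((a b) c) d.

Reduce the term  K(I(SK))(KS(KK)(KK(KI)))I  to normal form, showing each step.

  start: K(I(SK))(KS(KK)(KK(KI)))I
  [1] I(SK)I
  [2] SKI

Answer: normal form = SKI  (in 2 steps)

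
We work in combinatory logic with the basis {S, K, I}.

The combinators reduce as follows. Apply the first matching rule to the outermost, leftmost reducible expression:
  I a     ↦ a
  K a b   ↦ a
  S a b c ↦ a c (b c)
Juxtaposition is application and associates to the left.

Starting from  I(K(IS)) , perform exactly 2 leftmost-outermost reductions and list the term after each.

Answer: after 2 steps: KS

Derivation:
  start: I(K(IS))
  →1  K(IS)
  →2  KS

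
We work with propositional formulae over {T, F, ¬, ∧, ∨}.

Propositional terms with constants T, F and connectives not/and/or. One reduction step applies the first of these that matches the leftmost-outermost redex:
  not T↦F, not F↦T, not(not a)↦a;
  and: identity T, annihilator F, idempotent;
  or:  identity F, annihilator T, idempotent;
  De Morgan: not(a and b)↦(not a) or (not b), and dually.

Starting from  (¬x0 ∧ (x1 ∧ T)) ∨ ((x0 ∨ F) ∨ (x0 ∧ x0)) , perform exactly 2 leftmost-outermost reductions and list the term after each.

Answer: after 2 steps: (¬x0 ∧ x1) ∨ (x0 ∨ (x0 ∧ x0))

Derivation:
  start: (¬x0 ∧ (x1 ∧ T)) ∨ ((x0 ∨ F) ∨ (x0 ∧ x0))
  [1] (¬x0 ∧ x1) ∨ ((x0 ∨ F) ∨ (x0 ∧ x0))
  [2] (¬x0 ∧ x1) ∨ (x0 ∨ (x0 ∧ x0))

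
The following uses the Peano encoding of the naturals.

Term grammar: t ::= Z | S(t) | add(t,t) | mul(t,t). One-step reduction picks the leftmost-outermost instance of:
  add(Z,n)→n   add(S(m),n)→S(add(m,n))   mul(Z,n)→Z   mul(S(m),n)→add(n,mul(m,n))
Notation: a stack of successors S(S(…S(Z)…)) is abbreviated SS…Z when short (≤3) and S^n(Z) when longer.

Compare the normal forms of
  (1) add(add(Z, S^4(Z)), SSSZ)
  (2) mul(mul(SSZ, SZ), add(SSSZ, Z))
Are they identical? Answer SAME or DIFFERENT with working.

Answer: DIFFERENT — A ⇓ S^7(Z), B ⇓ S^6(Z)

Derivation:
Term A:
  start: add(add(Z, S^4(Z)), SSSZ)
  step 1: add(S^4(Z), SSSZ)
  step 2: S(add(SSSZ, SSSZ))
  step 3: S(S(add(SSZ, SSSZ)))
  step 4: S(S(S(add(SZ, SSSZ))))
  step 5: S(S(S(S(add(Z, SSSZ)))))
  step 6: S^7(Z)

Term B:
  start: mul(mul(SSZ, SZ), add(SSSZ, Z))
  step 1: mul(add(SZ, mul(SZ, SZ)), add(SSSZ, Z))
  step 2: mul(S(add(Z, mul(SZ, SZ))), add(SSSZ, Z))
  step 3: add(add(SSSZ, Z), mul(add(Z, mul(SZ, SZ)), add(SSSZ, Z)))
  step 4: add(S(add(SSZ, Z)), mul(add(Z, mul(SZ, SZ)), add(SSSZ, Z)))
  step 5: S(add(add(SSZ, Z), mul(add(Z, mul(SZ, SZ)), add(SSSZ, Z))))
  step 6: S(add(S(add(SZ, Z)), mul(add(Z, mul(SZ, SZ)), add(SSSZ, Z))))
  step 7: S(S(add(add(SZ, Z), mul(add(Z, mul(SZ, SZ)), add(SSSZ, Z)))))
  step 8: S(S(add(S(add(Z, Z)), mul(add(Z, mul(SZ, SZ)), add(SSSZ, Z)))))
  step 9: S(S(S(add(add(Z, Z), mul(add(Z, mul(SZ, SZ)), add(SSSZ, Z))))))
  step 10: S(S(S(add(Z, mul(add(Z, mul(SZ, SZ)), add(SSSZ, Z))))))
  step 11: S(S(S(mul(add(Z, mul(SZ, SZ)), add(SSSZ, Z)))))
  step 12: S(S(S(mul(mul(SZ, SZ), add(SSSZ, Z)))))
  step 13: S(S(S(mul(add(SZ, mul(Z, SZ)), add(SSSZ, Z)))))
  step 14: S(S(S(mul(S(add(Z, mul(Z, SZ))), add(SSSZ, Z)))))
  step 15: S(S(S(add(add(SSSZ, Z), mul(add(Z, mul(Z, SZ)), add(SSSZ, Z))))))
  step 16: S(S(S(add(S(add(SSZ, Z)), mul(add(Z, mul(Z, SZ)), add(SSSZ, Z))))))
  step 17: S(S(S(S(add(add(SSZ, Z), mul(add(Z, mul(Z, SZ)), add(SSSZ, Z)))))))
  step 18: S(S(S(S(add(S(add(SZ, Z)), mul(add(Z, mul(Z, SZ)), add(SSSZ, Z)))))))
  step 19: S(S(S(S(S(add(add(SZ, Z), mul(add(Z, mul(Z, SZ)), add(SSSZ, Z))))))))
  step 20: S(S(S(S(S(add(S(add(Z, Z)), mul(add(Z, mul(Z, SZ)), add(SSSZ, Z))))))))
  step 21: S(S(S(S(S(S(add(add(Z, Z), mul(add(Z, mul(Z, SZ)), add(SSSZ, Z)))))))))
  step 22: S(S(S(S(S(S(add(Z, mul(add(Z, mul(Z, SZ)), add(SSSZ, Z)))))))))
  step 23: S(S(S(S(S(S(mul(add(Z, mul(Z, SZ)), add(SSSZ, Z))))))))
  step 24: S(S(S(S(S(S(mul(mul(Z, SZ), add(SSSZ, Z))))))))
  step 25: S(S(S(S(S(S(mul(Z, add(SSSZ, Z))))))))
  step 26: S^6(Z)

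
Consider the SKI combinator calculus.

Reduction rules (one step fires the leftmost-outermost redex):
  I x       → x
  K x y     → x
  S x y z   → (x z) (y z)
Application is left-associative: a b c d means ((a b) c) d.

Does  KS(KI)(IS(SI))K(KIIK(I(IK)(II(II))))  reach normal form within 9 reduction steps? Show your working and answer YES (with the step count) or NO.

  start: KS(KI)(IS(SI))K(KIIK(I(IK)(II(II))))
  [1] S(IS(SI))K(KIIK(I(IK)(II(II))))
  [2] IS(SI)(KIIK(I(IK)(II(II))))(K(KIIK(I(IK)(II(II)))))
  [3] S(SI)(KIIK(I(IK)(II(II))))(K(KIIK(I(IK)(II(II)))))
  [4] SI(K(KIIK(I(IK)(II(II)))))(KIIK(I(IK)(II(II)))(K(KIIK(I(IK)(II(II))))))
  [5] I(KIIK(I(IK)(II(II)))(K(KIIK(I(IK)(II(II))))))(K(KIIK(I(IK)(II(II))))(KIIK(I(IK)(II(II)))(K(KIIK(I(IK)(II(II)))))))
  [6] KIIK(I(IK)(II(II)))(K(KIIK(I(IK)(II(II)))))(K(KIIK(I(IK)(II(II))))(KIIK(I(IK)(II(II)))(K(KIIK(I(IK)(II(II)))))))
  [7] IK(I(IK)(II(II)))(K(KIIK(I(IK)(II(II)))))(K(KIIK(I(IK)(II(II))))(KIIK(I(IK)(II(II)))(K(KIIK(I(IK)(II(II)))))))
  [8] K(I(IK)(II(II)))(K(KIIK(I(IK)(II(II)))))(K(KIIK(I(IK)(II(II))))(KIIK(I(IK)(II(II)))(K(KIIK(I(IK)(II(II)))))))
  [9] I(IK)(II(II))(K(KIIK(I(IK)(II(II))))(KIIK(I(IK)(II(II)))(K(KIIK(I(IK)(II(II)))))))

Answer: NO — after 9 steps the term is I(IK)(II(II))(K(KIIK(I(IK)(II(II))))(KIIK(I(IK)(II(II)))(K(KIIK(I(IK)(II(II))))))), not yet normal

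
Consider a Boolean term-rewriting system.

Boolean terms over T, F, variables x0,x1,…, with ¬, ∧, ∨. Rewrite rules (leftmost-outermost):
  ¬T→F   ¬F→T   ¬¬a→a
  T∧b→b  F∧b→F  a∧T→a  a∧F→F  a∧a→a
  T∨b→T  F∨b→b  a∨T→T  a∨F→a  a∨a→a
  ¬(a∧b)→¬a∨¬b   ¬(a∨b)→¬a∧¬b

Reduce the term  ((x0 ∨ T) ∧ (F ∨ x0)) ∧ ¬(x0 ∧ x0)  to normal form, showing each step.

  start: ((x0 ∨ T) ∧ (F ∨ x0)) ∧ ¬(x0 ∧ x0)
  [1] (T ∧ (F ∨ x0)) ∧ ¬(x0 ∧ x0)
  [2] (F ∨ x0) ∧ ¬(x0 ∧ x0)
  [3] x0 ∧ ¬(x0 ∧ x0)
  [4] x0 ∧ (¬x0 ∨ ¬x0)
  [5] x0 ∧ ¬x0

Answer: normal form = x0 ∧ ¬x0  (in 5 steps)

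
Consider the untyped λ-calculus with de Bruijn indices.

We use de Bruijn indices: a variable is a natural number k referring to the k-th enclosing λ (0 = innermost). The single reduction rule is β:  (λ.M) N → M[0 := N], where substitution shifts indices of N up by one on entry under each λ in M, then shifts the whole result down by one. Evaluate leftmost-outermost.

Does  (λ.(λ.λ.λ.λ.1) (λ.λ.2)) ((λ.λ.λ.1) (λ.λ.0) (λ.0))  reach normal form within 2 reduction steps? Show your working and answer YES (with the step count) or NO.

Answer: YES — reaches normal form λ.λ.λ.1 in 2 ≤ 2 steps

Reduction:
  start: (λ.(λ.λ.λ.λ.1) (λ.λ.2)) ((λ.λ.λ.1) (λ.λ.0) (λ.0))
  step 1: (λ.λ.λ.λ.1) (λ.λ.(λ.λ.λ.1) (λ.λ.0) (λ.0))
  step 2: λ.λ.λ.1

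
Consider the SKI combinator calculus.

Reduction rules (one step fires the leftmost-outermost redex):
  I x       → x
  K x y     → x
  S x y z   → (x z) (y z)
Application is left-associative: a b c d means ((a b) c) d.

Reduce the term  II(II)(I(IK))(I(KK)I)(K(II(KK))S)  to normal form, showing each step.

  start: II(II)(I(IK))(I(KK)I)(K(II(KK))S)
  [1] I(II)(I(IK))(I(KK)I)(K(II(KK))S)
  [2] II(I(IK))(I(KK)I)(K(II(KK))S)
  [3] I(I(IK))(I(KK)I)(K(II(KK))S)
  [4] I(IK)(I(KK)I)(K(II(KK))S)
  [5] IK(I(KK)I)(K(II(KK))S)
  [6] K(I(KK)I)(K(II(KK))S)
  [7] I(KK)I
  [8] KKI
  [9] K

Answer: normal form = K  (in 9 steps)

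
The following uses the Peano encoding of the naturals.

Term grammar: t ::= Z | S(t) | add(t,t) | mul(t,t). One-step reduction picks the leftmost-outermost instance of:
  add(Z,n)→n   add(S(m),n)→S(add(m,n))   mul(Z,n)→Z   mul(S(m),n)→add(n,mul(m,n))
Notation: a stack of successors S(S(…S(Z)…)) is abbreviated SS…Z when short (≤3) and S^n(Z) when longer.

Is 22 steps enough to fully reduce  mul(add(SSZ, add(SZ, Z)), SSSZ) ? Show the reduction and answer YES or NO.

  start: mul(add(SSZ, add(SZ, Z)), SSSZ)
  [1] mul(S(add(SZ, add(SZ, Z))), SSSZ)
  [2] add(SSSZ, mul(add(SZ, add(SZ, Z)), SSSZ))
  [3] S(add(SSZ, mul(add(SZ, add(SZ, Z)), SSSZ)))
  [4] S(S(add(SZ, mul(add(SZ, add(SZ, Z)), SSSZ))))
  [5] S(S(S(add(Z, mul(add(SZ, add(SZ, Z)), SSSZ)))))
  [6] S(S(S(mul(add(SZ, add(SZ, Z)), SSSZ))))
  [7] S(S(S(mul(S(add(Z, add(SZ, Z))), SSSZ))))
  [8] S(S(S(add(SSSZ, mul(add(Z, add(SZ, Z)), SSSZ)))))
  [9] S(S(S(S(add(SSZ, mul(add(Z, add(SZ, Z)), SSSZ))))))
  [10] S(S(S(S(S(add(SZ, mul(add(Z, add(SZ, Z)), SSSZ)))))))
  [11] S(S(S(S(S(S(add(Z, mul(add(Z, add(SZ, Z)), SSSZ))))))))
  [12] S(S(S(S(S(S(mul(add(Z, add(SZ, Z)), SSSZ)))))))
  [13] S(S(S(S(S(S(mul(add(SZ, Z), SSSZ)))))))
  [14] S(S(S(S(S(S(mul(S(add(Z, Z)), SSSZ)))))))
  [15] S(S(S(S(S(S(add(SSSZ, mul(add(Z, Z), SSSZ))))))))
  [16] S(S(S(S(S(S(S(add(SSZ, mul(add(Z, Z), SSSZ)))))))))
  [17] S(S(S(S(S(S(S(S(add(SZ, mul(add(Z, Z), SSSZ))))))))))
  [18] S(S(S(S(S(S(S(S(S(add(Z, mul(add(Z, Z), SSSZ)))))))))))
  [19] S(S(S(S(S(S(S(S(S(mul(add(Z, Z), SSSZ))))))))))
  [20] S(S(S(S(S(S(S(S(S(mul(Z, SSSZ))))))))))
  [21] S^9(Z)

Answer: YES — reaches normal form S^9(Z) in 21 ≤ 22 steps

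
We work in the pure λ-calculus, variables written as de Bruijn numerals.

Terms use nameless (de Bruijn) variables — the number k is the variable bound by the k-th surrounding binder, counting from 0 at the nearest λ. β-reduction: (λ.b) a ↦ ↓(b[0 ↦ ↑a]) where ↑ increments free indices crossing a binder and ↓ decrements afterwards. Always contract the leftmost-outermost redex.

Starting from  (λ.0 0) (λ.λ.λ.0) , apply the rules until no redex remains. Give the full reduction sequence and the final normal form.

  start: (λ.0 0) (λ.λ.λ.0)
  [1] (λ.λ.λ.0) (λ.λ.λ.0)
  [2] λ.λ.0

Answer: normal form = λ.λ.0  (in 2 steps)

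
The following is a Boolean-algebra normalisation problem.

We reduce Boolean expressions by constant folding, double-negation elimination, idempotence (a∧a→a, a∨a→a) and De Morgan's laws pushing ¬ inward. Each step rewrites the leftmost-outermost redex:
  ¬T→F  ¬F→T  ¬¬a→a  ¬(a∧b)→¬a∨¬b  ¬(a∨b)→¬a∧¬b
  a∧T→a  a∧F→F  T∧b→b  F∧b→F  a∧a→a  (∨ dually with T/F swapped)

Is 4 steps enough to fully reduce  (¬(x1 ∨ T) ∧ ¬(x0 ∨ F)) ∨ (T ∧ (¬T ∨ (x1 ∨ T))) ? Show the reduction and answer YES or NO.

  start: (¬(x1 ∨ T) ∧ ¬(x0 ∨ F)) ∨ (T ∧ (¬T ∨ (x1 ∨ T)))
  →1  ((¬x1 ∧ ¬T) ∧ ¬(x0 ∨ F)) ∨ (T ∧ (¬T ∨ (x1 ∨ T)))
  →2  ((¬x1 ∧ F) ∧ ¬(x0 ∨ F)) ∨ (T ∧ (¬T ∨ (x1 ∨ T)))
  →3  (F ∧ ¬(x0 ∨ F)) ∨ (T ∧ (¬T ∨ (x1 ∨ T)))
  →4  F ∨ (T ∧ (¬T ∨ (x1 ∨ T)))

Answer: NO — after 4 steps the term is F ∨ (T ∧ (¬T ∨ (x1 ∨ T))), not yet normal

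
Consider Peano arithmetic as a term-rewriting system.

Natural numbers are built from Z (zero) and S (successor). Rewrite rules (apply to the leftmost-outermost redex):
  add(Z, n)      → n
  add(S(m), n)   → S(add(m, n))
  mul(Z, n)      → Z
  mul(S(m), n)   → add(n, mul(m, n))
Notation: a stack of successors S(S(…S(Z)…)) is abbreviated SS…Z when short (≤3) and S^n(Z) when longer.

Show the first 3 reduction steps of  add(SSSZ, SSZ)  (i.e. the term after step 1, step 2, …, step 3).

Answer: after 3 steps: S(S(S(add(Z, SSZ))))

Derivation:
  start: add(SSSZ, SSZ)
  step 1: S(add(SSZ, SSZ))
  step 2: S(S(add(SZ, SSZ)))
  step 3: S(S(S(add(Z, SSZ))))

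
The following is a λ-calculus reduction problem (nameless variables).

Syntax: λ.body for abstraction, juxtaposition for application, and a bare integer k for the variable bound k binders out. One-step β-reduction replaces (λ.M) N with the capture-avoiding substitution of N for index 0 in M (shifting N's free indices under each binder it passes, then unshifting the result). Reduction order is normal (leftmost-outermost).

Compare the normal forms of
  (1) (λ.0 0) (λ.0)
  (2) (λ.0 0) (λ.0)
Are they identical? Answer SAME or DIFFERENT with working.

Term A:
  start: (λ.0 0) (λ.0)
  step 1: (λ.0) (λ.0)
  step 2: λ.0

Term B:
  start: (λ.0 0) (λ.0)
  step 1: (λ.0) (λ.0)
  step 2: λ.0

Answer: SAME — A ⇓ λ.0, B ⇓ λ.0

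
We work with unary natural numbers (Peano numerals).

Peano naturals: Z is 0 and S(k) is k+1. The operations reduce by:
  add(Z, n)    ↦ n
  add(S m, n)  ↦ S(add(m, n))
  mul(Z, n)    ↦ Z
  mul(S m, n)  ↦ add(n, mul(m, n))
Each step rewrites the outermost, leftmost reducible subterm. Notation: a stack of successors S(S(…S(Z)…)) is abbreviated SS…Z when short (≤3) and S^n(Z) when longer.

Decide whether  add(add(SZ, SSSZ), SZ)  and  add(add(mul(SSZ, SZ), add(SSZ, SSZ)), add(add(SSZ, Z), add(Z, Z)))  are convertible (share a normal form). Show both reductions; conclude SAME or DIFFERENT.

Term A:
  start: add(add(SZ, SSSZ), SZ)
  →1  add(S(add(Z, SSSZ)), SZ)
  →2  S(add(add(Z, SSSZ), SZ))
  →3  S(add(SSSZ, SZ))
  →4  S(S(add(SSZ, SZ)))
  →5  S(S(S(add(SZ, SZ))))
  →6  S(S(S(S(add(Z, SZ)))))
  →7  S^5(Z)

Term B:
  start: add(add(mul(SSZ, SZ), add(SSZ, SSZ)), add(add(SSZ, Z), add(Z, Z)))
  →1  add(add(add(SZ, mul(SZ, SZ)), add(SSZ, SSZ)), add(add(SSZ, Z), add(Z, Z)))
  →2  add(add(S(add(Z, mul(SZ, SZ))), add(SSZ, SSZ)), add(add(SSZ, Z), add(Z, Z)))
  →3  add(S(add(add(Z, mul(SZ, SZ)), add(SSZ, SSZ))), add(add(SSZ, Z), add(Z, Z)))
  →4  S(add(add(add(Z, mul(SZ, SZ)), add(SSZ, SSZ)), add(add(SSZ, Z), add(Z, Z))))
  →5  S(add(add(mul(SZ, SZ), add(SSZ, SSZ)), add(add(SSZ, Z), add(Z, Z))))
  →6  S(add(add(add(SZ, mul(Z, SZ)), add(SSZ, SSZ)), add(add(SSZ, Z), add(Z, Z))))
  →7  S(add(add(S(add(Z, mul(Z, SZ))), add(SSZ, SSZ)), add(add(SSZ, Z), add(Z, Z))))
  →8  S(add(S(add(add(Z, mul(Z, SZ)), add(SSZ, SSZ))), add(add(SSZ, Z), add(Z, Z))))
  →9  S(S(add(add(add(Z, mul(Z, SZ)), add(SSZ, SSZ)), add(add(SSZ, Z), add(Z, Z)))))
  →10  S(S(add(add(mul(Z, SZ), add(SSZ, SSZ)), add(add(SSZ, Z), add(Z, Z)))))
  →11  S(S(add(add(Z, add(SSZ, SSZ)), add(add(SSZ, Z), add(Z, Z)))))
  →12  S(S(add(add(SSZ, SSZ), add(add(SSZ, Z), add(Z, Z)))))
  →13  S(S(add(S(add(SZ, SSZ)), add(add(SSZ, Z), add(Z, Z)))))
  →14  S(S(S(add(add(SZ, SSZ), add(add(SSZ, Z), add(Z, Z))))))
  →15  S(S(S(add(S(add(Z, SSZ)), add(add(SSZ, Z), add(Z, Z))))))
  →16  S(S(S(S(add(add(Z, SSZ), add(add(SSZ, Z), add(Z, Z)))))))
  →17  S(S(S(S(add(SSZ, add(add(SSZ, Z), add(Z, Z)))))))
  →18  S(S(S(S(S(add(SZ, add(add(SSZ, Z), add(Z, Z))))))))
  →19  S(S(S(S(S(S(add(Z, add(add(SSZ, Z), add(Z, Z)))))))))
  →20  S(S(S(S(S(S(add(add(SSZ, Z), add(Z, Z))))))))
  →21  S(S(S(S(S(S(add(S(add(SZ, Z)), add(Z, Z))))))))
  →22  S(S(S(S(S(S(S(add(add(SZ, Z), add(Z, Z)))))))))
  →23  S(S(S(S(S(S(S(add(S(add(Z, Z)), add(Z, Z)))))))))
  →24  S(S(S(S(S(S(S(S(add(add(Z, Z), add(Z, Z))))))))))
  →25  S(S(S(S(S(S(S(S(add(Z, add(Z, Z))))))))))
  →26  S(S(S(S(S(S(S(S(add(Z, Z)))))))))
  →27  S^8(Z)

Answer: DIFFERENT — A ⇓ S^5(Z), B ⇓ S^8(Z)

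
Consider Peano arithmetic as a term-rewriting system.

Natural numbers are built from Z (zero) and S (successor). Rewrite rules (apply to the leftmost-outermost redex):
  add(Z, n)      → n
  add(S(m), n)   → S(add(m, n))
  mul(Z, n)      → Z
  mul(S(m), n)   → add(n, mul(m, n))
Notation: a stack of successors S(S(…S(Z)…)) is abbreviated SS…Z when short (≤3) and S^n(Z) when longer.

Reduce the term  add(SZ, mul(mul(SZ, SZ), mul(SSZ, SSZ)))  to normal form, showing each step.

Answer: normal form = S^5(Z)  (in 22 steps)

Working:
  start: add(SZ, mul(mul(SZ, SZ), mul(SSZ, SSZ)))
  step 1: S(add(Z, mul(mul(SZ, SZ), mul(SSZ, SSZ))))
  step 2: S(mul(mul(SZ, SZ), mul(SSZ, SSZ)))
  step 3: S(mul(add(SZ, mul(Z, SZ)), mul(SSZ, SSZ)))
  step 4: S(mul(S(add(Z, mul(Z, SZ))), mul(SSZ, SSZ)))
  step 5: S(add(mul(SSZ, SSZ), mul(add(Z, mul(Z, SZ)), mul(SSZ, SSZ))))
  step 6: S(add(add(SSZ, mul(SZ, SSZ)), mul(add(Z, mul(Z, SZ)), mul(SSZ, SSZ))))
  step 7: S(add(S(add(SZ, mul(SZ, SSZ))), mul(add(Z, mul(Z, SZ)), mul(SSZ, SSZ))))
  step 8: S(S(add(add(SZ, mul(SZ, SSZ)), mul(add(Z, mul(Z, SZ)), mul(SSZ, SSZ)))))
  step 9: S(S(add(S(add(Z, mul(SZ, SSZ))), mul(add(Z, mul(Z, SZ)), mul(SSZ, SSZ)))))
  step 10: S(S(S(add(add(Z, mul(SZ, SSZ)), mul(add(Z, mul(Z, SZ)), mul(SSZ, SSZ))))))
  step 11: S(S(S(add(mul(SZ, SSZ), mul(add(Z, mul(Z, SZ)), mul(SSZ, SSZ))))))
  step 12: S(S(S(add(add(SSZ, mul(Z, SSZ)), mul(add(Z, mul(Z, SZ)), mul(SSZ, SSZ))))))
  step 13: S(S(S(add(S(add(SZ, mul(Z, SSZ))), mul(add(Z, mul(Z, SZ)), mul(SSZ, SSZ))))))
  step 14: S(S(S(S(add(add(SZ, mul(Z, SSZ)), mul(add(Z, mul(Z, SZ)), mul(SSZ, SSZ)))))))
  step 15: S(S(S(S(add(S(add(Z, mul(Z, SSZ))), mul(add(Z, mul(Z, SZ)), mul(SSZ, SSZ)))))))
  step 16: S(S(S(S(S(add(add(Z, mul(Z, SSZ)), mul(add(Z, mul(Z, SZ)), mul(SSZ, SSZ))))))))
  step 17: S(S(S(S(S(add(mul(Z, SSZ), mul(add(Z, mul(Z, SZ)), mul(SSZ, SSZ))))))))
  step 18: S(S(S(S(S(add(Z, mul(add(Z, mul(Z, SZ)), mul(SSZ, SSZ))))))))
  step 19: S(S(S(S(S(mul(add(Z, mul(Z, SZ)), mul(SSZ, SSZ)))))))
  step 20: S(S(S(S(S(mul(mul(Z, SZ), mul(SSZ, SSZ)))))))
  step 21: S(S(S(S(S(mul(Z, mul(SSZ, SSZ)))))))
  step 22: S^5(Z)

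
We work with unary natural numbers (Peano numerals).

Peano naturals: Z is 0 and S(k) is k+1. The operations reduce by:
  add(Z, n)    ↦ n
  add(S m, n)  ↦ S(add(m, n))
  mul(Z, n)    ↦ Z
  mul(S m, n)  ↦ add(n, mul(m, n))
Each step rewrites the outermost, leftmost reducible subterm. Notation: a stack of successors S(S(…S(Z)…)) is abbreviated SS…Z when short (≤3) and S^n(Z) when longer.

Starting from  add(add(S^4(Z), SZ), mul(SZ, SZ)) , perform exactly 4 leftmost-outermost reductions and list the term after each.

  start: add(add(S^4(Z), SZ), mul(SZ, SZ))
  step 1: add(S(add(SSSZ, SZ)), mul(SZ, SZ))
  step 2: S(add(add(SSSZ, SZ), mul(SZ, SZ)))
  step 3: S(add(S(add(SSZ, SZ)), mul(SZ, SZ)))
  step 4: S(S(add(add(SSZ, SZ), mul(SZ, SZ))))

Answer: after 4 steps: S(S(add(add(SSZ, SZ), mul(SZ, SZ))))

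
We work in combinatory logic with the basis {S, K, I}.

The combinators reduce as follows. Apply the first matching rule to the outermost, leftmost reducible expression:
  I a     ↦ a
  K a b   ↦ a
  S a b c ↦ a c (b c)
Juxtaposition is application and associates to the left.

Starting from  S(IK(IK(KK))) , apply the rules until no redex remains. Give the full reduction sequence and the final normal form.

Answer: normal form = S(K(K(KK)))  (in 2 steps)

Reduction:
  start: S(IK(IK(KK)))
  [1] S(K(IK(KK)))
  [2] S(K(K(KK)))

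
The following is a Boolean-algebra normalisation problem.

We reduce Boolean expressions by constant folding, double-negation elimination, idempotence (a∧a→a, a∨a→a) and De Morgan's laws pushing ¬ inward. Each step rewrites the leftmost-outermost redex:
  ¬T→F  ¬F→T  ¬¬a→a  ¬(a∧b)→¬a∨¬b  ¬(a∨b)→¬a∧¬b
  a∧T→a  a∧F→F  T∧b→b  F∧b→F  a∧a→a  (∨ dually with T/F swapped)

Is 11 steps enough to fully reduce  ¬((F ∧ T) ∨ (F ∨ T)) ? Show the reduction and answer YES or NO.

Answer: YES — reaches normal form F in 9 ≤ 11 steps

Reduction:
  start: ¬((F ∧ T) ∨ (F ∨ T))
  [1] ¬(F ∧ T) ∧ ¬(F ∨ T)
  [2] (¬F ∨ ¬T) ∧ ¬(F ∨ T)
  [3] (T ∨ ¬T) ∧ ¬(F ∨ T)
  [4] T ∧ ¬(F ∨ T)
  [5] ¬(F ∨ T)
  [6] ¬F ∧ ¬T
  [7] T ∧ ¬T
  [8] ¬T
  [9] F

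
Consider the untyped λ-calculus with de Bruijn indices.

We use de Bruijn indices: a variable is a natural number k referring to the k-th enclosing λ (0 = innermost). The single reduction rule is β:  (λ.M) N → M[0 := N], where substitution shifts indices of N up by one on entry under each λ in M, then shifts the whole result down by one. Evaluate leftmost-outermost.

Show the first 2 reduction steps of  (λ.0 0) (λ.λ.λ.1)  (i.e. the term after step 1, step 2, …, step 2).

  start: (λ.0 0) (λ.λ.λ.1)
  [1] (λ.λ.λ.1) (λ.λ.λ.1)
  [2] λ.λ.1

Answer: after 2 steps: λ.λ.1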